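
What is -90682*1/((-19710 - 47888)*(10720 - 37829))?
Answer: -45341/916257091 ≈ -4.9485e-5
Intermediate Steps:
-90682*1/((-19710 - 47888)*(10720 - 37829)) = -90682/((-27109*(-67598))) = -90682/1832514182 = -90682*1/1832514182 = -45341/916257091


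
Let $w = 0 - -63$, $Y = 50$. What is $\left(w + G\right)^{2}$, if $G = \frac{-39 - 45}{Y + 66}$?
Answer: $\frac{3261636}{841} \approx 3878.3$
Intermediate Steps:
$w = 63$ ($w = 0 + 63 = 63$)
$G = - \frac{21}{29}$ ($G = \frac{-39 - 45}{50 + 66} = - \frac{84}{116} = \left(-84\right) \frac{1}{116} = - \frac{21}{29} \approx -0.72414$)
$\left(w + G\right)^{2} = \left(63 - \frac{21}{29}\right)^{2} = \left(\frac{1806}{29}\right)^{2} = \frac{3261636}{841}$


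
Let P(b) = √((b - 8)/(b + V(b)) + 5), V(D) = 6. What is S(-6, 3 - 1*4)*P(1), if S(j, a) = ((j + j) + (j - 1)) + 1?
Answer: -36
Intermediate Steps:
S(j, a) = 3*j (S(j, a) = (2*j + (-1 + j)) + 1 = (-1 + 3*j) + 1 = 3*j)
P(b) = √(5 + (-8 + b)/(6 + b)) (P(b) = √((b - 8)/(b + 6) + 5) = √((-8 + b)/(6 + b) + 5) = √(5 + (-8 + b)/(6 + b)))
S(-6, 3 - 1*4)*P(1) = (3*(-6))*(√2*√((11 + 3*1)/(6 + 1))) = -18*√2*√((11 + 3)/7) = -18*√2*√((⅐)*14) = -18*√2*√2 = -18*2 = -36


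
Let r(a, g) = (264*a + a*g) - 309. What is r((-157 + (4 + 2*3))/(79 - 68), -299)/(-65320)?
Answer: -873/359260 ≈ -0.0024300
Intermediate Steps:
r(a, g) = -309 + 264*a + a*g
r((-157 + (4 + 2*3))/(79 - 68), -299)/(-65320) = (-309 + 264*((-157 + (4 + 2*3))/(79 - 68)) + ((-157 + (4 + 2*3))/(79 - 68))*(-299))/(-65320) = (-309 + 264*((-157 + (4 + 6))/11) + ((-157 + (4 + 6))/11)*(-299))*(-1/65320) = (-309 + 264*((-157 + 10)*(1/11)) + ((-157 + 10)*(1/11))*(-299))*(-1/65320) = (-309 + 264*(-147*1/11) - 147*1/11*(-299))*(-1/65320) = (-309 + 264*(-147/11) - 147/11*(-299))*(-1/65320) = (-309 - 3528 + 43953/11)*(-1/65320) = (1746/11)*(-1/65320) = -873/359260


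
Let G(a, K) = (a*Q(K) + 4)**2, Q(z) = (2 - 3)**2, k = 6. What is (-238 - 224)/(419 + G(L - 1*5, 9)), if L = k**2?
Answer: -77/274 ≈ -0.28102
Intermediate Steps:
Q(z) = 1 (Q(z) = (-1)**2 = 1)
L = 36 (L = 6**2 = 36)
G(a, K) = (4 + a)**2 (G(a, K) = (a*1 + 4)**2 = (a + 4)**2 = (4 + a)**2)
(-238 - 224)/(419 + G(L - 1*5, 9)) = (-238 - 224)/(419 + (4 + (36 - 1*5))**2) = -462/(419 + (4 + (36 - 5))**2) = -462/(419 + (4 + 31)**2) = -462/(419 + 35**2) = -462/(419 + 1225) = -462/1644 = -462*1/1644 = -77/274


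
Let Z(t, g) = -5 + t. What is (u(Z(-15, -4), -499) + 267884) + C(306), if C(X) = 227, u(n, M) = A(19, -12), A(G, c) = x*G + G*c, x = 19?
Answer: 268244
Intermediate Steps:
A(G, c) = 19*G + G*c
u(n, M) = 133 (u(n, M) = 19*(19 - 12) = 19*7 = 133)
(u(Z(-15, -4), -499) + 267884) + C(306) = (133 + 267884) + 227 = 268017 + 227 = 268244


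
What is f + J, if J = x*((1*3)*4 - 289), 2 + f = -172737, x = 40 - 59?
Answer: -167476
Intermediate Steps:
x = -19
f = -172739 (f = -2 - 172737 = -172739)
J = 5263 (J = -19*((1*3)*4 - 289) = -19*(3*4 - 289) = -19*(12 - 289) = -19*(-277) = 5263)
f + J = -172739 + 5263 = -167476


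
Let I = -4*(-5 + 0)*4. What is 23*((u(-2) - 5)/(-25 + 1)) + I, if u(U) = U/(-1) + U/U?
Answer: 983/12 ≈ 81.917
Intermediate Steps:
u(U) = 1 - U (u(U) = U*(-1) + 1 = -U + 1 = 1 - U)
I = 80 (I = -4*(-5)*4 = 20*4 = 80)
23*((u(-2) - 5)/(-25 + 1)) + I = 23*(((1 - 1*(-2)) - 5)/(-25 + 1)) + 80 = 23*(((1 + 2) - 5)/(-24)) + 80 = 23*((3 - 5)*(-1/24)) + 80 = 23*(-2*(-1/24)) + 80 = 23*(1/12) + 80 = 23/12 + 80 = 983/12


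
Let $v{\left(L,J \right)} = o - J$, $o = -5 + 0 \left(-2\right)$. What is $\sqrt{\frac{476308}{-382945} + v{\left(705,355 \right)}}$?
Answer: $\frac{2 i \sqrt{13243818514015}}{382945} \approx 19.006 i$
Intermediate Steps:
$o = -5$ ($o = -5 + 0 = -5$)
$v{\left(L,J \right)} = -5 - J$
$\sqrt{\frac{476308}{-382945} + v{\left(705,355 \right)}} = \sqrt{\frac{476308}{-382945} - 360} = \sqrt{476308 \left(- \frac{1}{382945}\right) - 360} = \sqrt{- \frac{476308}{382945} - 360} = \sqrt{- \frac{138336508}{382945}} = \frac{2 i \sqrt{13243818514015}}{382945}$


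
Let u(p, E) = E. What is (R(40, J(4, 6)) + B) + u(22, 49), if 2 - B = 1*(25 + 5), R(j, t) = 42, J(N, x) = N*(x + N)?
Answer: 63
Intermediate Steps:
J(N, x) = N*(N + x)
B = -28 (B = 2 - (25 + 5) = 2 - 30 = -28)
(R(40, J(4, 6)) + B) + u(22, 49) = (42 - 28) + 49 = 14 + 49 = 63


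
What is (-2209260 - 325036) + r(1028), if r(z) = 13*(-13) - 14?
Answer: -2534479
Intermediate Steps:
r(z) = -183 (r(z) = -169 - 14 = -183)
(-2209260 - 325036) + r(1028) = (-2209260 - 325036) - 183 = -2534296 - 183 = -2534479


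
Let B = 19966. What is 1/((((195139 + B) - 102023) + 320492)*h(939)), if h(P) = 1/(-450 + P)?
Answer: 489/433574 ≈ 0.0011278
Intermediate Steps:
1/((((195139 + B) - 102023) + 320492)*h(939)) = 1/((((195139 + 19966) - 102023) + 320492)*(1/(-450 + 939))) = 1/(((215105 - 102023) + 320492)*(1/489)) = 1/((113082 + 320492)*(1/489)) = 489/433574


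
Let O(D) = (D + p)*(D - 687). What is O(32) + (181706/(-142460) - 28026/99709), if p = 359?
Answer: -1818938443641107/7102272070 ≈ -2.5611e+5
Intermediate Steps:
O(D) = (-687 + D)*(359 + D) (O(D) = (D + 359)*(D - 687) = (359 + D)*(-687 + D) = (-687 + D)*(359 + D))
O(32) + (181706/(-142460) - 28026/99709) = (-246633 + 32² - 328*32) + (181706/(-142460) - 28026/99709) = (-246633 + 1024 - 10496) + (181706*(-1/142460) - 28026*1/99709) = -256105 + (-90853/71230 - 28026/99709) = -256105 - 11055153757/7102272070 = -1818938443641107/7102272070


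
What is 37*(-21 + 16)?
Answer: -185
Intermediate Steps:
37*(-21 + 16) = 37*(-5) = -185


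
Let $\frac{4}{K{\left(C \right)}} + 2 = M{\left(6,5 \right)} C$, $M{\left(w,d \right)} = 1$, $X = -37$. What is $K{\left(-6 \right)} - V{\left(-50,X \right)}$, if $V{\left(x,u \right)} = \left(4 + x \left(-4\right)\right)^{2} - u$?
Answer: $- \frac{83307}{2} \approx -41654.0$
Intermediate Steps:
$K{\left(C \right)} = \frac{4}{-2 + C}$ ($K{\left(C \right)} = \frac{4}{-2 + 1 C} = \frac{4}{-2 + C}$)
$V{\left(x,u \right)} = \left(4 - 4 x\right)^{2} - u$
$K{\left(-6 \right)} - V{\left(-50,X \right)} = \frac{4}{-2 - 6} - \left(\left(-1\right) \left(-37\right) + 16 \left(-1 - 50\right)^{2}\right) = \frac{4}{-8} - \left(37 + 16 \left(-51\right)^{2}\right) = 4 \left(- \frac{1}{8}\right) - \left(37 + 16 \cdot 2601\right) = - \frac{1}{2} - \left(37 + 41616\right) = - \frac{1}{2} - 41653 = - \frac{83307}{2}$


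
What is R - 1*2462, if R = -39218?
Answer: -41680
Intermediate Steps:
R - 1*2462 = -39218 - 1*2462 = -39218 - 2462 = -41680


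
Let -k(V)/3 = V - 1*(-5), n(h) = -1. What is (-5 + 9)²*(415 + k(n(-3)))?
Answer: 6448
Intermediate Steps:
k(V) = -15 - 3*V (k(V) = -3*(V - 1*(-5)) = -3*(V + 5) = -3*(5 + V) = -15 - 3*V)
(-5 + 9)²*(415 + k(n(-3))) = (-5 + 9)²*(415 + (-15 - 3*(-1))) = 4²*(415 + (-15 + 3)) = 16*(415 - 12) = 16*403 = 6448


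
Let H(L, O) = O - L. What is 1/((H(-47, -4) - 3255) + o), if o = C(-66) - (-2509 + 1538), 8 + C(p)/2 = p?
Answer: -1/2389 ≈ -0.00041859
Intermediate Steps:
C(p) = -16 + 2*p
o = 823 (o = (-16 + 2*(-66)) - (-2509 + 1538) = (-16 - 132) - 1*(-971) = -148 + 971 = 823)
1/((H(-47, -4) - 3255) + o) = 1/(((-4 - 1*(-47)) - 3255) + 823) = 1/(((-4 + 47) - 3255) + 823) = 1/((43 - 3255) + 823) = 1/(-3212 + 823) = 1/(-2389) = -1/2389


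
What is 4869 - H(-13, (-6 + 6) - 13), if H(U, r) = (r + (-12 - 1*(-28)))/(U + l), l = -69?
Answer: 399261/82 ≈ 4869.0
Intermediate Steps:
H(U, r) = (16 + r)/(-69 + U) (H(U, r) = (r + (-12 - 1*(-28)))/(U - 69) = (r + (-12 + 28))/(-69 + U) = (r + 16)/(-69 + U) = (16 + r)/(-69 + U))
4869 - H(-13, (-6 + 6) - 13) = 4869 - (16 + ((-6 + 6) - 13))/(-69 - 13) = 4869 - (16 + (0 - 13))/(-82) = 4869 - (-1)*(16 - 13)/82 = 4869 - (-1)*3/82 = 4869 - 1*(-3/82) = 4869 + 3/82 = 399261/82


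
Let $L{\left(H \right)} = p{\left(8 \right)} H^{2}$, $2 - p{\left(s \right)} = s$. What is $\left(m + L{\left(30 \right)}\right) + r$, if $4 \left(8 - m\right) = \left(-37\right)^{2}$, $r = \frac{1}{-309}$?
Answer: $- \frac{7087537}{1236} \approx -5734.3$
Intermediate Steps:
$r = - \frac{1}{309} \approx -0.0032362$
$p{\left(s \right)} = 2 - s$
$m = - \frac{1337}{4}$ ($m = 8 - \frac{\left(-37\right)^{2}}{4} = 8 - \frac{1369}{4} = - \frac{1337}{4} \approx -334.25$)
$L{\left(H \right)} = - 6 H^{2}$ ($L{\left(H \right)} = \left(2 - 8\right) H^{2} = - 6 H^{2}$)
$\left(m + L{\left(30 \right)}\right) + r = \left(- \frac{1337}{4} - 6 \cdot 30^{2}\right) - \frac{1}{309} = \left(- \frac{1337}{4} - 5400\right) - \frac{1}{309} = - \frac{22937}{4} - \frac{1}{309} = - \frac{7087537}{1236}$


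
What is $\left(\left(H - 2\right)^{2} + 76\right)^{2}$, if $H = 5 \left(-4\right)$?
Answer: $313600$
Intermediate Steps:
$H = -20$
$\left(\left(H - 2\right)^{2} + 76\right)^{2} = \left(\left(-20 - 2\right)^{2} + 76\right)^{2} = \left(\left(-22\right)^{2} + 76\right)^{2} = \left(484 + 76\right)^{2} = 560^{2} = 313600$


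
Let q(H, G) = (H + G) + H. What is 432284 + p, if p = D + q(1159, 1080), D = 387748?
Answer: 823430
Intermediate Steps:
q(H, G) = G + 2*H (q(H, G) = (G + H) + H = G + 2*H)
p = 391146 (p = 387748 + (1080 + 2*1159) = 387748 + (1080 + 2318) = 387748 + 3398 = 391146)
432284 + p = 432284 + 391146 = 823430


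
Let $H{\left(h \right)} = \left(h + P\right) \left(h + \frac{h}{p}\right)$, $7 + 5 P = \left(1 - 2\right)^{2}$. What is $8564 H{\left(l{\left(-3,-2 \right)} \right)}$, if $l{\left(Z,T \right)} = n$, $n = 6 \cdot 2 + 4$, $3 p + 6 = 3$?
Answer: $0$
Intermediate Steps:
$p = -1$ ($p = -2 + \frac{1}{3} \cdot 3 = -2 + 1 = -1$)
$P = - \frac{6}{5}$ ($P = - \frac{7}{5} + \frac{\left(1 - 2\right)^{2}}{5} = - \frac{7}{5} + \frac{\left(-1\right)^{2}}{5} = - \frac{7}{5} + \frac{1}{5} \cdot 1 = - \frac{7}{5} + \frac{1}{5} = - \frac{6}{5} \approx -1.2$)
$n = 16$ ($n = 12 + 4 = 16$)
$l{\left(Z,T \right)} = 16$
$H{\left(h \right)} = 0$ ($H{\left(h \right)} = \left(h - \frac{6}{5}\right) \left(h + \frac{h}{-1}\right) = \left(- \frac{6}{5} + h\right) \left(h + h \left(-1\right)\right) = \left(- \frac{6}{5} + h\right) \left(h - h\right) = \left(- \frac{6}{5} + h\right) 0 = 0$)
$8564 H{\left(l{\left(-3,-2 \right)} \right)} = 8564 \cdot 0 = 0$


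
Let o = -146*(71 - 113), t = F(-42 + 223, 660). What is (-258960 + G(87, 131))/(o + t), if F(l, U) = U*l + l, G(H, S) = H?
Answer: -258873/125773 ≈ -2.0583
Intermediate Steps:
F(l, U) = l + U*l
t = 119641 (t = (-42 + 223)*(1 + 660) = 181*661 = 119641)
o = 6132 (o = -146*(-42) = 6132)
(-258960 + G(87, 131))/(o + t) = (-258960 + 87)/(6132 + 119641) = -258873/125773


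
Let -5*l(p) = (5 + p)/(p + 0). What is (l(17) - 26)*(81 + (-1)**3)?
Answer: -35712/17 ≈ -2100.7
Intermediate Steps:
l(p) = -(5 + p)/(5*p) (l(p) = -(5 + p)/(5*(p + 0)) = -(5 + p)/(5*p))
(l(17) - 26)*(81 + (-1)**3) = ((1/5)*(-5 - 1*17)/17 - 26)*(81 + (-1)**3) = ((1/5)*(1/17)*(-5 - 17) - 26)*(81 - 1) = ((1/5)*(1/17)*(-22) - 26)*80 = (-22/85 - 26)*80 = -2232/85*80 = -35712/17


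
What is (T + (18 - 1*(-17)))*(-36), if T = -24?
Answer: -396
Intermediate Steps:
(T + (18 - 1*(-17)))*(-36) = (-24 + (18 - 1*(-17)))*(-36) = (-24 + (18 + 17))*(-36) = (-24 + 35)*(-36) = 11*(-36) = -396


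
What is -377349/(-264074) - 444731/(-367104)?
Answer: 127984110695/48471310848 ≈ 2.6404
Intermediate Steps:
-377349/(-264074) - 444731/(-367104) = -377349*(-1/264074) - 444731*(-1/367104) = 377349/264074 + 444731/367104 = 127984110695/48471310848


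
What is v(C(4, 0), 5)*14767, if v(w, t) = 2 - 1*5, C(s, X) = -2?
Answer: -44301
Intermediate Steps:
v(w, t) = -3 (v(w, t) = 2 - 5 = -3)
v(C(4, 0), 5)*14767 = -3*14767 = -44301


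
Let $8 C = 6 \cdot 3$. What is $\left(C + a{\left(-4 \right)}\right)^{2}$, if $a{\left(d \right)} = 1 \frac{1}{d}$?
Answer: $4$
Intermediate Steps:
$a{\left(d \right)} = \frac{1}{d}$
$C = \frac{9}{4}$ ($C = \frac{6 \cdot 3}{8} = \frac{1}{8} \cdot 18 = \frac{9}{4} \approx 2.25$)
$\left(C + a{\left(-4 \right)}\right)^{2} = \left(\frac{9}{4} + \frac{1}{-4}\right)^{2} = \left(\frac{9}{4} - \frac{1}{4}\right)^{2} = 2^{2} = 4$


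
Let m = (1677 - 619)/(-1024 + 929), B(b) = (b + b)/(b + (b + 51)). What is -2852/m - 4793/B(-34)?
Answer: -86679/92 ≈ -942.16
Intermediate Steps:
B(b) = 2*b/(51 + 2*b) (B(b) = (2*b)/(b + (51 + b)) = (2*b)/(51 + 2*b) = 2*b/(51 + 2*b))
m = -1058/95 (m = 1058/(-95) = 1058*(-1/95) = -1058/95 ≈ -11.137)
-2852/m - 4793/B(-34) = -2852/(-1058/95) - 4793/(2*(-34)/(51 + 2*(-34))) = -2852*(-95/1058) - 4793/(2*(-34)/(51 - 68)) = 5890/23 - 4793/(2*(-34)/(-17)) = 5890/23 - 4793/(2*(-34)*(-1/17)) = 5890/23 - 4793/4 = -86679/92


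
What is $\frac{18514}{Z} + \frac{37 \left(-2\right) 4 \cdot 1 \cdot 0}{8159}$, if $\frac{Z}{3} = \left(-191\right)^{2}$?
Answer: $\frac{18514}{109443} \approx 0.16917$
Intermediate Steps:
$Z = 109443$ ($Z = 3 \left(-191\right)^{2} = 3 \cdot 36481 = 109443$)
$\frac{18514}{Z} + \frac{37 \left(-2\right) 4 \cdot 1 \cdot 0}{8159} = \frac{18514}{109443} + \frac{37 \left(-2\right) 4 \cdot 1 \cdot 0}{8159} = 18514 \cdot \frac{1}{109443} + - 74 \cdot 4 \cdot 0 \cdot \frac{1}{8159} = \frac{18514}{109443} + \left(-74\right) 0 \cdot \frac{1}{8159} = \frac{18514}{109443} + 0 \cdot \frac{1}{8159} = \frac{18514}{109443} + 0 = \frac{18514}{109443}$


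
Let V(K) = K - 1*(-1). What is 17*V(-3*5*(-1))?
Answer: 272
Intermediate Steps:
V(K) = 1 + K (V(K) = K + 1 = 1 + K)
17*V(-3*5*(-1)) = 17*(1 - 3*5*(-1)) = 17*(1 - 15*(-1)) = 17*(1 + 15) = 17*16 = 272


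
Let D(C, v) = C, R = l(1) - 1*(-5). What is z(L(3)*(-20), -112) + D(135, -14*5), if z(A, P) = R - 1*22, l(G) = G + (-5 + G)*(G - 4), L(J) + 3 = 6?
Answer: 131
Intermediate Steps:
L(J) = 3 (L(J) = -3 + 6 = 3)
l(G) = G + (-5 + G)*(-4 + G)
R = 18 (R = (20 + 1² - 8*1) - 1*(-5) = (20 + 1 - 8) + 5 = 13 + 5 = 18)
z(A, P) = -4 (z(A, P) = 18 - 1*22 = 18 - 22 = -4)
z(L(3)*(-20), -112) + D(135, -14*5) = -4 + 135 = 131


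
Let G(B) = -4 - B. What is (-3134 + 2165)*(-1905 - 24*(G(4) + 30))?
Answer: 2357577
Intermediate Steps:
(-3134 + 2165)*(-1905 - 24*(G(4) + 30)) = (-3134 + 2165)*(-1905 - 24*((-4 - 1*4) + 30)) = -969*(-1905 - 24*((-4 - 4) + 30)) = -969*(-1905 - 24*(-8 + 30)) = -969*(-1905 - 24*22) = -969*(-1905 - 528) = -969*(-2433) = 2357577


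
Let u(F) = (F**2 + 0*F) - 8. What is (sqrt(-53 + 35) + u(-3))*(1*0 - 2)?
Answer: -2 - 6*I*sqrt(2) ≈ -2.0 - 8.4853*I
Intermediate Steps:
u(F) = -8 + F**2 (u(F) = (F**2 + 0) - 8 = F**2 - 8 = -8 + F**2)
(sqrt(-53 + 35) + u(-3))*(1*0 - 2) = (sqrt(-53 + 35) + (-8 + (-3)**2))*(1*0 - 2) = (sqrt(-18) + (-8 + 9))*(0 - 2) = (3*I*sqrt(2) + 1)*(-2) = (1 + 3*I*sqrt(2))*(-2) = -2 - 6*I*sqrt(2)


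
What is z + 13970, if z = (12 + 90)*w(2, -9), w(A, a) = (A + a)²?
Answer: 18968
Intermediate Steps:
z = 4998 (z = (12 + 90)*(2 - 9)² = 102*(-7)² = 102*49 = 4998)
z + 13970 = 4998 + 13970 = 18968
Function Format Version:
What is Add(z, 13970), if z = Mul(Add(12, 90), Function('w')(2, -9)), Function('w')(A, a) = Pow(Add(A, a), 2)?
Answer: 18968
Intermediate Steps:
z = 4998 (z = Mul(Add(12, 90), Pow(Add(2, -9), 2)) = Mul(102, Pow(-7, 2)) = Mul(102, 49) = 4998)
Add(z, 13970) = Add(4998, 13970) = 18968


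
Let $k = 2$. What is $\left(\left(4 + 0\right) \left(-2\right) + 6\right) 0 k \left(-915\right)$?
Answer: $0$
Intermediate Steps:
$\left(\left(4 + 0\right) \left(-2\right) + 6\right) 0 k \left(-915\right) = \left(\left(4 + 0\right) \left(-2\right) + 6\right) 0 \cdot 2 \left(-915\right) = \left(4 \left(-2\right) + 6\right) 0 \cdot 2 \left(-915\right) = \left(-8 + 6\right) 0 \cdot 2 \left(-915\right) = \left(-2\right) 0 \cdot 2 \left(-915\right) = 0 \cdot 2 \left(-915\right) = 0 \left(-915\right) = 0$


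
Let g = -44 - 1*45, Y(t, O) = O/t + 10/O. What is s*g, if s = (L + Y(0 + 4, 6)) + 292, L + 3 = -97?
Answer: -104219/6 ≈ -17370.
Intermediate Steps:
L = -100 (L = -3 - 97 = -100)
Y(t, O) = 10/O + O/t
g = -89 (g = -44 - 45 = -89)
s = 1171/6 (s = (-100 + (10/6 + 6/(0 + 4))) + 292 = (-100 + (10*(⅙) + 6/4)) + 292 = (-100 + (5/3 + 6*(¼))) + 292 = (-100 + (5/3 + 3/2)) + 292 = (-100 + 19/6) + 292 = -581/6 + 292 = 1171/6 ≈ 195.17)
s*g = (1171/6)*(-89) = -104219/6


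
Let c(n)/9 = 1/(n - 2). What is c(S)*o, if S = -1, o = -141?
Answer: 423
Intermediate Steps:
c(n) = 9/(-2 + n) (c(n) = 9/(n - 2) = 9/(-2 + n))
c(S)*o = (9/(-2 - 1))*(-141) = (9/(-3))*(-141) = (9*(-1/3))*(-141) = -3*(-141) = 423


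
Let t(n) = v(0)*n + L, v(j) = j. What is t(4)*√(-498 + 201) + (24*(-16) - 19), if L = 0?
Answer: -403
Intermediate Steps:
t(n) = 0 (t(n) = 0*n + 0 = 0 + 0 = 0)
t(4)*√(-498 + 201) + (24*(-16) - 19) = 0*√(-498 + 201) + (24*(-16) - 19) = 0*√(-297) + (-384 - 19) = 0*(3*I*√33) - 403 = 0 - 403 = -403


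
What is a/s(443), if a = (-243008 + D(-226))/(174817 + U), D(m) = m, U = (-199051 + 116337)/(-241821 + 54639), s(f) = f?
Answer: -11382256647/3624036633686 ≈ -0.0031408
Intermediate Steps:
U = 41357/93591 (U = -82714/(-187182) = -82714*(-1/187182) = 41357/93591 ≈ 0.44189)
a = -11382256647/8180669602 (a = (-243008 - 226)/(174817 + 41357/93591) = -243234/16361339204/93591 = -243234*93591/16361339204 = -11382256647/8180669602 ≈ -1.3914)
a/s(443) = -11382256647/8180669602/443 = -11382256647/8180669602*1/443 = -11382256647/3624036633686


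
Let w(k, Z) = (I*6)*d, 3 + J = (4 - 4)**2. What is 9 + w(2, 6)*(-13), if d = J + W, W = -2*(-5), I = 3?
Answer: -1629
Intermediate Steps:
W = 10
J = -3 (J = -3 + (4 - 4)**2 = -3 + 0**2 = -3 + 0 = -3)
d = 7 (d = -3 + 10 = 7)
w(k, Z) = 126 (w(k, Z) = (3*6)*7 = 18*7 = 126)
9 + w(2, 6)*(-13) = 9 + 126*(-13) = 9 - 1638 = -1629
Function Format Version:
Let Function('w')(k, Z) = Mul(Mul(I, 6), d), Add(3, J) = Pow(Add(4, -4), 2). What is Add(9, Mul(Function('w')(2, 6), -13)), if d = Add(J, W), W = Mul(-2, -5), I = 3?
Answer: -1629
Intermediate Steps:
W = 10
J = -3 (J = Add(-3, Pow(Add(4, -4), 2)) = Add(-3, Pow(0, 2)) = Add(-3, 0) = -3)
d = 7 (d = Add(-3, 10) = 7)
Function('w')(k, Z) = 126 (Function('w')(k, Z) = Mul(Mul(3, 6), 7) = Mul(18, 7) = 126)
Add(9, Mul(Function('w')(2, 6), -13)) = Add(9, Mul(126, -13)) = Add(9, -1638) = -1629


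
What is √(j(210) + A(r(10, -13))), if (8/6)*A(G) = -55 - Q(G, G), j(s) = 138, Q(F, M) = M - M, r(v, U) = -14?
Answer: 3*√43/2 ≈ 9.8362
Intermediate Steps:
Q(F, M) = 0
A(G) = -165/4 (A(G) = 3*(-55 - 1*0)/4 = 3*(-55 + 0)/4 = (¾)*(-55) = -165/4)
√(j(210) + A(r(10, -13))) = √(138 - 165/4) = √(387/4) = 3*√43/2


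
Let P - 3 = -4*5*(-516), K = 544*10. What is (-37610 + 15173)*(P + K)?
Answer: -353674431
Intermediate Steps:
K = 5440
P = 10323 (P = 3 - 4*5*(-516) = 3 - 20*(-516) = 3 + 10320 = 10323)
(-37610 + 15173)*(P + K) = (-37610 + 15173)*(10323 + 5440) = -22437*15763 = -353674431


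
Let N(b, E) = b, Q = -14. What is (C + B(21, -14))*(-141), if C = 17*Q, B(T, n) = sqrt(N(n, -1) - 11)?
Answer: 33558 - 705*I ≈ 33558.0 - 705.0*I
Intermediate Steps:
B(T, n) = sqrt(-11 + n) (B(T, n) = sqrt(n - 11) = sqrt(-11 + n))
C = -238 (C = 17*(-14) = -238)
(C + B(21, -14))*(-141) = (-238 + sqrt(-11 - 14))*(-141) = (-238 + sqrt(-25))*(-141) = (-238 + 5*I)*(-141) = 33558 - 705*I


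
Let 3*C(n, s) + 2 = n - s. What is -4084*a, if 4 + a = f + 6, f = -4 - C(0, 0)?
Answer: 16336/3 ≈ 5445.3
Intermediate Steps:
C(n, s) = -⅔ - s/3 + n/3 (C(n, s) = -⅔ + (n - s)/3 = -⅔ + (-s/3 + n/3) = -⅔ - s/3 + n/3)
f = -10/3 (f = -4 - (-⅔ - ⅓*0 + (⅓)*0) = -4 - (-⅔ + 0 + 0) = -4 - 1*(-⅔) = -4 + ⅔ = -10/3 ≈ -3.3333)
a = -4/3 (a = -4 + (-10/3 + 6) = -4 + 8/3 = -4/3 ≈ -1.3333)
-4084*a = -4084*(-4/3) = 16336/3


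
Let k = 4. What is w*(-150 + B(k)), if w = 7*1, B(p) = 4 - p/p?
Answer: -1029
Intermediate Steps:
B(p) = 3 (B(p) = 4 - 1*1 = 4 - 1 = 3)
w = 7
w*(-150 + B(k)) = 7*(-150 + 3) = 7*(-147) = -1029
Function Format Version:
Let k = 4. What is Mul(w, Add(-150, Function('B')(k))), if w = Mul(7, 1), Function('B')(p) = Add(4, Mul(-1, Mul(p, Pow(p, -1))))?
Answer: -1029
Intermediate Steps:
Function('B')(p) = 3 (Function('B')(p) = Add(4, Mul(-1, 1)) = Add(4, -1) = 3)
w = 7
Mul(w, Add(-150, Function('B')(k))) = Mul(7, Add(-150, 3)) = Mul(7, -147) = -1029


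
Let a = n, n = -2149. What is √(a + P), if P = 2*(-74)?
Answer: I*√2297 ≈ 47.927*I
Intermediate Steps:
P = -148
a = -2149
√(a + P) = √(-2149 - 148) = √(-2297) = I*√2297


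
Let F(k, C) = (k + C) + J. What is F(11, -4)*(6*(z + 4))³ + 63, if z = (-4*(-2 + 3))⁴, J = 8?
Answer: 56946240063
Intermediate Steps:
F(k, C) = 8 + C + k (F(k, C) = (k + C) + 8 = (C + k) + 8 = 8 + C + k)
z = 256 (z = (-4*1)⁴ = (-4)⁴ = 256)
F(11, -4)*(6*(z + 4))³ + 63 = (8 - 4 + 11)*(6*(256 + 4))³ + 63 = 15*(6*260)³ + 63 = 15*1560³ + 63 = 15*3796416000 + 63 = 56946240000 + 63 = 56946240063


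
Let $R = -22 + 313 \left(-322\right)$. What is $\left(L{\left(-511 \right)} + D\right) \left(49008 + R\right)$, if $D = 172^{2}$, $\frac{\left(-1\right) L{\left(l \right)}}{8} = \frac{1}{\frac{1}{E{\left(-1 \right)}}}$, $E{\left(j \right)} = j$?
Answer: $-1532865600$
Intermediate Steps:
$R = -100808$ ($R = -22 - 100786 = -100808$)
$L{\left(l \right)} = 8$ ($L{\left(l \right)} = - \frac{8}{\frac{1}{-1}} = - \frac{8}{-1} = \left(-8\right) \left(-1\right) = 8$)
$D = 29584$
$\left(L{\left(-511 \right)} + D\right) \left(49008 + R\right) = \left(8 + 29584\right) \left(49008 - 100808\right) = 29592 \left(-51800\right) = -1532865600$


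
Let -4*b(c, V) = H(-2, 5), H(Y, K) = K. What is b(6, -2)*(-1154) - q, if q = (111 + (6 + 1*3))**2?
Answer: -25915/2 ≈ -12958.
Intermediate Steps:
b(c, V) = -5/4 (b(c, V) = -1/4*5 = -5/4)
q = 14400 (q = (111 + (6 + 3))**2 = (111 + 9)**2 = 120**2 = 14400)
b(6, -2)*(-1154) - q = -5/4*(-1154) - 1*14400 = 2885/2 - 14400 = -25915/2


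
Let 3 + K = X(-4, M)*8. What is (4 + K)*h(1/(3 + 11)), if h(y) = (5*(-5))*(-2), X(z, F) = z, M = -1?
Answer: -1550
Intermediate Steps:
h(y) = 50 (h(y) = -25*(-2) = 50)
K = -35 (K = -3 - 4*8 = -3 - 32 = -35)
(4 + K)*h(1/(3 + 11)) = (4 - 35)*50 = -31*50 = -1550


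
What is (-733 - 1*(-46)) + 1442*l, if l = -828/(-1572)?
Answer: 9501/131 ≈ 72.527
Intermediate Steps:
l = 69/131 (l = -828*(-1/1572) = 69/131 ≈ 0.52672)
(-733 - 1*(-46)) + 1442*l = (-733 - 1*(-46)) + 1442*(69/131) = (-733 + 46) + 99498/131 = -687 + 99498/131 = 9501/131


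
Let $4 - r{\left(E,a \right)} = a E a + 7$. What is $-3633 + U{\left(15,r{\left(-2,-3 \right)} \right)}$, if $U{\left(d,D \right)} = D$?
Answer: $-3618$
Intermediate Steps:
$r{\left(E,a \right)} = -3 - E a^{2}$ ($r{\left(E,a \right)} = 4 - \left(a E a + 7\right) = 4 - \left(E a a + 7\right) = 4 - \left(E a^{2} + 7\right) = 4 - \left(7 + E a^{2}\right) = -3 - E a^{2}$)
$-3633 + U{\left(15,r{\left(-2,-3 \right)} \right)} = -3633 - \left(3 - 2 \left(-3\right)^{2}\right) = -3633 - \left(3 - 18\right) = -3633 + \left(-3 + 18\right) = -3633 + 15 = -3618$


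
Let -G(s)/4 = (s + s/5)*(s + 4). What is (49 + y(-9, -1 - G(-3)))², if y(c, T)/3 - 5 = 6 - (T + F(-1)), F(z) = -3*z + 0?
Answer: 355216/25 ≈ 14209.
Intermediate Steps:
F(z) = -3*z
G(s) = -24*s*(4 + s)/5 (G(s) = -4*(s + s/5)*(s + 4) = -4*(s + s*(⅕))*(4 + s) = -4*(s + s/5)*(4 + s) = -4*6*s/5*(4 + s) = -24*s*(4 + s)/5)
y(c, T) = 24 - 3*T (y(c, T) = 15 + 3*(6 - (T - 3*(-1))) = 15 + 3*(6 - (T + 3)) = 15 + 3*(6 - (3 + T)) = 15 + 3*(6 + (-3 - T)) = 15 + 3*(3 - T) = 15 + (9 - 3*T) = 24 - 3*T)
(49 + y(-9, -1 - G(-3)))² = (49 + (24 - 3*(-1 - (-24)*(-3)*(4 - 3)/5)))² = (49 + (24 - 3*(-1 - (-24)*(-3)/5)))² = (49 + (24 - 3*(-1 - 1*72/5)))² = (49 + (24 - 3*(-1 - 72/5)))² = (49 + (24 - 3*(-77/5)))² = (49 + (24 + 231/5))² = (49 + 351/5)² = (596/5)² = 355216/25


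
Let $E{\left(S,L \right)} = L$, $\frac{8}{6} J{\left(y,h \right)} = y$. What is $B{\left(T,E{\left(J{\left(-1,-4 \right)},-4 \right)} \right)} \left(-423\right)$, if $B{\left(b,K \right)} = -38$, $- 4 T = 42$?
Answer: $16074$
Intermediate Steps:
$J{\left(y,h \right)} = \frac{3 y}{4}$
$T = - \frac{21}{2}$ ($T = \left(- \frac{1}{4}\right) 42 = - \frac{21}{2} \approx -10.5$)
$B{\left(T,E{\left(J{\left(-1,-4 \right)},-4 \right)} \right)} \left(-423\right) = \left(-38\right) \left(-423\right) = 16074$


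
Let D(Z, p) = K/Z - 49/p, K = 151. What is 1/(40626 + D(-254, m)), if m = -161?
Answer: 5842/237335397 ≈ 2.4615e-5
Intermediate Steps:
D(Z, p) = -49/p + 151/Z (D(Z, p) = 151/Z - 49/p = -49/p + 151/Z)
1/(40626 + D(-254, m)) = 1/(40626 + (-49/(-161) + 151/(-254))) = 1/(40626 + (-49*(-1/161) + 151*(-1/254))) = 1/(40626 + (7/23 - 151/254)) = 1/(40626 - 1695/5842) = 1/(237335397/5842) = 5842/237335397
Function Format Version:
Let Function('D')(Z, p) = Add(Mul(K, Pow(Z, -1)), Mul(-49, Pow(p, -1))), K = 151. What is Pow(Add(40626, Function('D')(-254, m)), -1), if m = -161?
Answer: Rational(5842, 237335397) ≈ 2.4615e-5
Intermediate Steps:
Function('D')(Z, p) = Add(Mul(-49, Pow(p, -1)), Mul(151, Pow(Z, -1))) (Function('D')(Z, p) = Add(Mul(151, Pow(Z, -1)), Mul(-49, Pow(p, -1))) = Add(Mul(-49, Pow(p, -1)), Mul(151, Pow(Z, -1))))
Pow(Add(40626, Function('D')(-254, m)), -1) = Pow(Add(40626, Add(Mul(-49, Pow(-161, -1)), Mul(151, Pow(-254, -1)))), -1) = Pow(Add(40626, Add(Mul(-49, Rational(-1, 161)), Mul(151, Rational(-1, 254)))), -1) = Pow(Add(40626, Add(Rational(7, 23), Rational(-151, 254))), -1) = Pow(Add(40626, Rational(-1695, 5842)), -1) = Pow(Rational(237335397, 5842), -1) = Rational(5842, 237335397)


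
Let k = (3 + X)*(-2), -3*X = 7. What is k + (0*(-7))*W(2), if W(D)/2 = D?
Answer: -4/3 ≈ -1.3333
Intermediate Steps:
W(D) = 2*D
X = -7/3 (X = -⅓*7 = -7/3 ≈ -2.3333)
k = -4/3 (k = (3 - 7/3)*(-2) = (⅔)*(-2) = -4/3 ≈ -1.3333)
k + (0*(-7))*W(2) = -4/3 + (0*(-7))*(2*2) = -4/3 + 0*4 = -4/3 + 0 = -4/3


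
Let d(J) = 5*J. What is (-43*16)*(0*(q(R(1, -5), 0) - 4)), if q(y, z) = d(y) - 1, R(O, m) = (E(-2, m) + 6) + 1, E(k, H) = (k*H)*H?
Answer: 0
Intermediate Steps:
E(k, H) = k*H² (E(k, H) = (H*k)*H = k*H²)
R(O, m) = 7 - 2*m² (R(O, m) = (-2*m² + 6) + 1 = (6 - 2*m²) + 1 = 7 - 2*m²)
q(y, z) = -1 + 5*y (q(y, z) = 5*y - 1 = -1 + 5*y)
(-43*16)*(0*(q(R(1, -5), 0) - 4)) = (-43*16)*(0*((-1 + 5*(7 - 2*(-5)²)) - 4)) = -0*((-1 + 5*(7 - 2*25)) - 4) = -0*((-1 + 5*(7 - 50)) - 4) = -0*((-1 + 5*(-43)) - 4) = -0*((-1 - 215) - 4) = -0*(-216 - 4) = -0*(-220) = -688*0 = 0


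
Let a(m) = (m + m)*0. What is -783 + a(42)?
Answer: -783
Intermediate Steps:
a(m) = 0 (a(m) = (2*m)*0 = 0)
-783 + a(42) = -783 + 0 = -783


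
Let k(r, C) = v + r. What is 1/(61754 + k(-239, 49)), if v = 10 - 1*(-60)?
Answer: 1/61585 ≈ 1.6238e-5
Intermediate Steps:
v = 70 (v = 10 + 60 = 70)
k(r, C) = 70 + r
1/(61754 + k(-239, 49)) = 1/(61754 + (70 - 239)) = 1/(61754 - 169) = 1/61585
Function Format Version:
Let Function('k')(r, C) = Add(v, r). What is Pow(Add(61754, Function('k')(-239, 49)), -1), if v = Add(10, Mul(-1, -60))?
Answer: Rational(1, 61585) ≈ 1.6238e-5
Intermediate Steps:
v = 70 (v = Add(10, 60) = 70)
Function('k')(r, C) = Add(70, r)
Pow(Add(61754, Function('k')(-239, 49)), -1) = Pow(Add(61754, Add(70, -239)), -1) = Pow(Add(61754, -169), -1) = Pow(61585, -1) = Rational(1, 61585)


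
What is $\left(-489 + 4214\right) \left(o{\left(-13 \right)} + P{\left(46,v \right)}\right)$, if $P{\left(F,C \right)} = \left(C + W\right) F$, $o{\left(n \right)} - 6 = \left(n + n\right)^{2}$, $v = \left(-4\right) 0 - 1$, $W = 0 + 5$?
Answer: $3225850$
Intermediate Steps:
$W = 5$
$v = -1$ ($v = 0 - 1 = -1$)
$o{\left(n \right)} = 6 + 4 n^{2}$ ($o{\left(n \right)} = 6 + \left(n + n\right)^{2} = 6 + \left(2 n\right)^{2} = 6 + 4 n^{2}$)
$P{\left(F,C \right)} = F \left(5 + C\right)$ ($P{\left(F,C \right)} = \left(C + 5\right) F = \left(5 + C\right) F = F \left(5 + C\right)$)
$\left(-489 + 4214\right) \left(o{\left(-13 \right)} + P{\left(46,v \right)}\right) = \left(-489 + 4214\right) \left(\left(6 + 4 \left(-13\right)^{2}\right) + 46 \left(5 - 1\right)\right) = 3725 \left(\left(6 + 4 \cdot 169\right) + 46 \cdot 4\right) = 3725 \left(\left(6 + 676\right) + 184\right) = 3725 \left(682 + 184\right) = 3725 \cdot 866 = 3225850$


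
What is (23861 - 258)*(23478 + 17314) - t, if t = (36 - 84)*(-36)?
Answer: 962811848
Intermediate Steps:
t = 1728 (t = -48*(-36) = 1728)
(23861 - 258)*(23478 + 17314) - t = (23861 - 258)*(23478 + 17314) - 1*1728 = 23603*40792 - 1728 = 962813576 - 1728 = 962811848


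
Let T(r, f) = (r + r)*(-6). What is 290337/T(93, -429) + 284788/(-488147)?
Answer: -47348319649/181590684 ≈ -260.74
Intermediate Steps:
T(r, f) = -12*r (T(r, f) = (2*r)*(-6) = -12*r)
290337/T(93, -429) + 284788/(-488147) = 290337/((-12*93)) + 284788/(-488147) = 290337/(-1116) + 284788*(-1/488147) = 290337*(-1/1116) - 284788/488147 = -96779/372 - 284788/488147 = -47348319649/181590684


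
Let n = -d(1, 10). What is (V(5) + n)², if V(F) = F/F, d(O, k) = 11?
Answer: 100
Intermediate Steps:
V(F) = 1
n = -11 (n = -1*11 = -11)
(V(5) + n)² = (1 - 11)² = (-10)² = 100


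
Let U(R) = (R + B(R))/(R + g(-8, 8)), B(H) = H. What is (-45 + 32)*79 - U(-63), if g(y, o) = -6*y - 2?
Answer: -17585/17 ≈ -1034.4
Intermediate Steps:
g(y, o) = -2 - 6*y
U(R) = 2*R/(46 + R) (U(R) = (R + R)/(R + (-2 - 6*(-8))) = (2*R)/(R + (-2 + 48)) = (2*R)/(R + 46) = (2*R)/(46 + R) = 2*R/(46 + R))
(-45 + 32)*79 - U(-63) = (-45 + 32)*79 - 2*(-63)/(46 - 63) = -13*79 - 2*(-63)/(-17) = -1027 - 2*(-63)*(-1)/17 = -1027 - 1*126/17 = -1027 - 126/17 = -17585/17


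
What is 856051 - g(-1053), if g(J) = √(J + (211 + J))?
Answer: 856051 - I*√1895 ≈ 8.5605e+5 - 43.532*I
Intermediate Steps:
g(J) = √(211 + 2*J)
856051 - g(-1053) = 856051 - √(211 + 2*(-1053)) = 856051 - √(211 - 2106) = 856051 - √(-1895) = 856051 - I*√1895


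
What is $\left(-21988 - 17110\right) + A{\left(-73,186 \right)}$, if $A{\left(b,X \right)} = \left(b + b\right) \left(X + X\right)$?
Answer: $-93410$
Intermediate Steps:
$A{\left(b,X \right)} = 4 X b$ ($A{\left(b,X \right)} = 2 b 2 X = 4 X b$)
$\left(-21988 - 17110\right) + A{\left(-73,186 \right)} = \left(-21988 - 17110\right) + 4 \cdot 186 \left(-73\right) = -39098 - 54312 = -93410$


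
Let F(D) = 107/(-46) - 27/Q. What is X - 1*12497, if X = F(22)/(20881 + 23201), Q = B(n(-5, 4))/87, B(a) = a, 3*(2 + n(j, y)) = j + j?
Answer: -202728372247/16222176 ≈ -12497.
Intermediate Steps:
n(j, y) = -2 + 2*j/3 (n(j, y) = -2 + (j + j)/3 = -2 + (2*j)/3 = -2 + 2*j/3)
Q = -16/261 (Q = (-2 + (2/3)*(-5))/87 = (-2 - 10/3)*(1/87) = -16/3*1/87 = -16/261 ≈ -0.061303)
F(D) = 161225/368 (F(D) = 107/(-46) - 27/(-16/261) = 107*(-1/46) - 27*(-261/16) = -107/46 + 7047/16 = 161225/368)
X = 161225/16222176 (X = 161225/(368*(20881 + 23201)) = (161225/368)/44082 = (161225/368)*(1/44082) = 161225/16222176 ≈ 0.0099386)
X - 1*12497 = 161225/16222176 - 1*12497 = 161225/16222176 - 12497 = -202728372247/16222176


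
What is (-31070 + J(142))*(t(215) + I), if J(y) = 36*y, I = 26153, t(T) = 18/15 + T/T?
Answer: -3394683408/5 ≈ -6.7894e+8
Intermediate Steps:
t(T) = 11/5 (t(T) = 18*(1/15) + 1 = 6/5 + 1 = 11/5)
(-31070 + J(142))*(t(215) + I) = (-31070 + 36*142)*(11/5 + 26153) = (-31070 + 5112)*(130776/5) = -25958*130776/5 = -3394683408/5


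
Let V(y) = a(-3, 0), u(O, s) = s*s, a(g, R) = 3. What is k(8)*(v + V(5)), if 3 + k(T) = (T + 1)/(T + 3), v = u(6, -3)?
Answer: -288/11 ≈ -26.182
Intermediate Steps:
u(O, s) = s²
v = 9 (v = (-3)² = 9)
V(y) = 3
k(T) = -3 + (1 + T)/(3 + T) (k(T) = -3 + (T + 1)/(T + 3) = -3 + (1 + T)/(3 + T))
k(8)*(v + V(5)) = (2*(-4 - 1*8)/(3 + 8))*(9 + 3) = (2*(-4 - 8)/11)*12 = (2*(1/11)*(-12))*12 = -24/11*12 = -288/11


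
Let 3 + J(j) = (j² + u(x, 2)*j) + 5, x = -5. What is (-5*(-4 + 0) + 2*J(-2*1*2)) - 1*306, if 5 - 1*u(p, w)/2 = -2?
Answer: -362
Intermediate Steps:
u(p, w) = 14 (u(p, w) = 10 - 2*(-2) = 10 + 4 = 14)
J(j) = 2 + j² + 14*j (J(j) = -3 + ((j² + 14*j) + 5) = -3 + (5 + j² + 14*j) = 2 + j² + 14*j)
(-5*(-4 + 0) + 2*J(-2*1*2)) - 1*306 = (-5*(-4 + 0) + 2*(2 + (-2*1*2)² + 14*(-2*1*2))) - 1*306 = (-5*(-4) + 2*(2 + (-2*2)² + 14*(-2*2))) - 306 = (20 + 2*(2 + (-4)² + 14*(-4))) - 306 = (20 + 2*(2 + 16 - 56)) - 306 = (20 + 2*(-38)) - 306 = (20 - 76) - 306 = -56 - 306 = -362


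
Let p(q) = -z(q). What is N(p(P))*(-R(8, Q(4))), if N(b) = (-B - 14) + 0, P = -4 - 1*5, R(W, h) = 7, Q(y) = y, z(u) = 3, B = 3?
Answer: 119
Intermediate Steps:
P = -9 (P = -4 - 5 = -9)
p(q) = -3 (p(q) = -1*3 = -3)
N(b) = -17 (N(b) = (-1*3 - 14) + 0 = (-3 - 14) + 0 = -17 + 0 = -17)
N(p(P))*(-R(8, Q(4))) = -(-17)*7 = -17*(-7) = 119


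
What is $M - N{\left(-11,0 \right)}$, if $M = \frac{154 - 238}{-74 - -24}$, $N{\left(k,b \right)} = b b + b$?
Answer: $\frac{42}{25} \approx 1.68$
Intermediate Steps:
$N{\left(k,b \right)} = b + b^{2}$ ($N{\left(k,b \right)} = b^{2} + b = b + b^{2}$)
$M = \frac{42}{25}$ ($M = - \frac{84}{-74 + \left(-85 + 109\right)} = - \frac{84}{-74 + 24} = - \frac{84}{-50} = \left(-84\right) \left(- \frac{1}{50}\right) = \frac{42}{25} \approx 1.68$)
$M - N{\left(-11,0 \right)} = \frac{42}{25} - 0 \left(1 + 0\right) = \frac{42}{25} - 0 \cdot 1 = \frac{42}{25} - 0 = \frac{42}{25} + 0 = \frac{42}{25}$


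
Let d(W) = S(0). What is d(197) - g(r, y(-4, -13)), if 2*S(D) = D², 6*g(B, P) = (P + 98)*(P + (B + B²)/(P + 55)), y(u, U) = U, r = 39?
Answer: -14365/42 ≈ -342.02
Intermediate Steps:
g(B, P) = (98 + P)*(P + (B + B²)/(55 + P))/6 (g(B, P) = ((P + 98)*(P + (B + B²)/(P + 55)))/6 = ((98 + P)*(P + (B + B²)/(55 + P)))/6 = (98 + P)*(P + (B + B²)/(55 + P))/6)
S(D) = D²/2
d(W) = 0 (d(W) = (½)*0² = (½)*0 = 0)
d(197) - g(r, y(-4, -13)) = 0 - ((-13)³ + 98*39 + 98*39² + 153*(-13)² + 5390*(-13) + 39*(-13) - 13*39²)/(6*(55 - 13)) = 0 - (-2197 + 3822 + 98*1521 + 153*169 - 70070 - 507 - 13*1521)/(6*42) = 0 - (-2197 + 3822 + 149058 + 25857 - 70070 - 507 - 19773)/(6*42) = 0 - 86190/(6*42) = 0 - 1*14365/42 = 0 - 14365/42 = -14365/42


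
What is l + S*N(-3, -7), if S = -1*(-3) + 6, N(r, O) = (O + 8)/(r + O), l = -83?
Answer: -839/10 ≈ -83.900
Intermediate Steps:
N(r, O) = (8 + O)/(O + r)
S = 9 (S = 3 + 6 = 9)
l + S*N(-3, -7) = -83 + 9*((8 - 7)/(-7 - 3)) = -83 + 9*(1/(-10)) = -83 + 9*(-⅒*1) = -83 + 9*(-⅒) = -83 - 9/10 = -839/10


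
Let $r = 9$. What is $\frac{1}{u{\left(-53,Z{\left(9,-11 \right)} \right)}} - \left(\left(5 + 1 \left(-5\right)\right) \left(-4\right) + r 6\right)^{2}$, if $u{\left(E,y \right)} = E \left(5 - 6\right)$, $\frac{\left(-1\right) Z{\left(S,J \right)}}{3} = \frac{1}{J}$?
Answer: $- \frac{154547}{53} \approx -2916.0$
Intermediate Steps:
$Z{\left(S,J \right)} = - \frac{3}{J}$
$u{\left(E,y \right)} = - E$ ($u{\left(E,y \right)} = E \left(-1\right) = - E$)
$\frac{1}{u{\left(-53,Z{\left(9,-11 \right)} \right)}} - \left(\left(5 + 1 \left(-5\right)\right) \left(-4\right) + r 6\right)^{2} = \frac{1}{\left(-1\right) \left(-53\right)} - \left(\left(5 + 1 \left(-5\right)\right) \left(-4\right) + 9 \cdot 6\right)^{2} = \frac{1}{53} - \left(\left(5 - 5\right) \left(-4\right) + 54\right)^{2} = \frac{1}{53} - \left(0 \left(-4\right) + 54\right)^{2} = \frac{1}{53} - \left(0 + 54\right)^{2} = \frac{1}{53} - 54^{2} = \frac{1}{53} - 2916 = - \frac{154547}{53}$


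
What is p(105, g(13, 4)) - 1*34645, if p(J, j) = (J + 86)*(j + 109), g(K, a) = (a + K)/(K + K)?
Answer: -356229/26 ≈ -13701.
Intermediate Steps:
g(K, a) = (K + a)/(2*K) (g(K, a) = (K + a)/((2*K)) = (K + a)*(1/(2*K)) = (K + a)/(2*K))
p(J, j) = (86 + J)*(109 + j)
p(105, g(13, 4)) - 1*34645 = (9374 + 86*((1/2)*(13 + 4)/13) + 109*105 + 105*((1/2)*(13 + 4)/13)) - 1*34645 = (9374 + 86*((1/2)*(1/13)*17) + 11445 + 105*((1/2)*(1/13)*17)) - 34645 = (9374 + 86*(17/26) + 11445 + 105*(17/26)) - 34645 = (9374 + 731/13 + 11445 + 1785/26) - 34645 = 544541/26 - 34645 = -356229/26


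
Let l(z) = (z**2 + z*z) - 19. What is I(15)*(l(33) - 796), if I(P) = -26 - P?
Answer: -55883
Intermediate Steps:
l(z) = -19 + 2*z**2 (l(z) = (z**2 + z**2) - 19 = 2*z**2 - 19 = -19 + 2*z**2)
I(15)*(l(33) - 796) = (-26 - 1*15)*((-19 + 2*33**2) - 796) = (-26 - 15)*((-19 + 2*1089) - 796) = -41*((-19 + 2178) - 796) = -41*(2159 - 796) = -41*1363 = -55883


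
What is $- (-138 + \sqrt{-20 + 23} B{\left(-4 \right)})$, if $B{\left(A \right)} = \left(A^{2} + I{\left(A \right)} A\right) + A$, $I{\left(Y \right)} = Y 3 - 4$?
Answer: $138 - 76 \sqrt{3} \approx 6.3641$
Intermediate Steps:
$I{\left(Y \right)} = -4 + 3 Y$ ($I{\left(Y \right)} = 3 Y - 4 = -4 + 3 Y$)
$B{\left(A \right)} = A + A^{2} + A \left(-4 + 3 A\right)$ ($B{\left(A \right)} = \left(A^{2} + \left(-4 + 3 A\right) A\right) + A = \left(A^{2} + A \left(-4 + 3 A\right)\right) + A = A + A^{2} + A \left(-4 + 3 A\right)$)
$- (-138 + \sqrt{-20 + 23} B{\left(-4 \right)}) = - (-138 + \sqrt{-20 + 23} \left(- 4 \left(-3 + 4 \left(-4\right)\right)\right)) = - (-138 + \sqrt{3} \left(- 4 \left(-3 - 16\right)\right)) = - (-138 + \sqrt{3} \left(\left(-4\right) \left(-19\right)\right)) = - (-138 + \sqrt{3} \cdot 76) = - (-138 + 76 \sqrt{3}) = 138 - 76 \sqrt{3}$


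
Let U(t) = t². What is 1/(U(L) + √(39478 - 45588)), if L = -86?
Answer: 3698/27353463 - I*√6110/54706926 ≈ 0.00013519 - 1.4288e-6*I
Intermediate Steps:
1/(U(L) + √(39478 - 45588)) = 1/((-86)² + √(39478 - 45588)) = 1/(7396 + √(-6110)) = 1/(7396 + I*√6110)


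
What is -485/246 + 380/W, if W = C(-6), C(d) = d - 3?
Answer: -32615/738 ≈ -44.194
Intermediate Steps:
C(d) = -3 + d
W = -9 (W = -3 - 6 = -9)
-485/246 + 380/W = -485/246 + 380/(-9) = -485*1/246 + 380*(-1/9) = -485/246 - 380/9 = -32615/738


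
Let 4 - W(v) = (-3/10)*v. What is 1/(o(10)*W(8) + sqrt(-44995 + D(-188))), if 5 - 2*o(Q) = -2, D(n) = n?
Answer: 560/1142119 - 25*I*sqrt(45183)/1142119 ≈ 0.00049032 - 0.0046528*I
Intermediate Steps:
o(Q) = 7/2 (o(Q) = 5/2 - 1/2*(-2) = 5/2 + 1 = 7/2)
W(v) = 4 + 3*v/10 (W(v) = 4 - (-3/10)*v = 4 - (-3*1/10)*v = 4 - (-3)*v/10 = 4 + 3*v/10)
1/(o(10)*W(8) + sqrt(-44995 + D(-188))) = 1/(7*(4 + (3/10)*8)/2 + sqrt(-44995 - 188)) = 1/(7*(4 + 12/5)/2 + sqrt(-45183)) = 1/((7/2)*(32/5) + I*sqrt(45183)) = 1/(112/5 + I*sqrt(45183))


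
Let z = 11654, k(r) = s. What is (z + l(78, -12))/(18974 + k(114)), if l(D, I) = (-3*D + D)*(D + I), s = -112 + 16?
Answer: 679/9439 ≈ 0.071936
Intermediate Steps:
s = -96
k(r) = -96
l(D, I) = -2*D*(D + I) (l(D, I) = (-2*D)*(D + I) = -2*D*(D + I))
(z + l(78, -12))/(18974 + k(114)) = (11654 - 2*78*(78 - 12))/(18974 - 96) = (11654 - 2*78*66)/18878 = (11654 - 10296)*(1/18878) = 1358*(1/18878) = 679/9439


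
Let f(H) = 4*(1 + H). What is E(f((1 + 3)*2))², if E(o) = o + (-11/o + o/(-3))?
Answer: 727609/1296 ≈ 561.43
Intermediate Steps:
f(H) = 4 + 4*H
E(o) = -11/o + 2*o/3 (E(o) = o + (-11/o + o*(-⅓)) = o + (-11/o - o/3) = -11/o + 2*o/3)
E(f((1 + 3)*2))² = (-11/(4 + 4*((1 + 3)*2)) + 2*(4 + 4*((1 + 3)*2))/3)² = (-11/(4 + 4*(4*2)) + 2*(4 + 4*(4*2))/3)² = (-11/(4 + 4*8) + 2*(4 + 4*8)/3)² = (-11/(4 + 32) + 2*(4 + 32)/3)² = (-11/36 + (⅔)*36)² = (-11*1/36 + 24)² = (-11/36 + 24)² = (853/36)² = 727609/1296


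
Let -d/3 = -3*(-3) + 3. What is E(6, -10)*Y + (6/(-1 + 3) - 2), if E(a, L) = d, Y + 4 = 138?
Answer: -4823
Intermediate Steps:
Y = 134 (Y = -4 + 138 = 134)
d = -36 (d = -3*(-3*(-3) + 3) = -3*(9 + 3) = -3*12 = -36)
E(a, L) = -36
E(6, -10)*Y + (6/(-1 + 3) - 2) = -36*134 + (6/(-1 + 3) - 2) = -4824 + (6/2 - 2) = -4824 + (6*(½) - 2) = -4824 + (3 - 2) = -4824 + 1 = -4823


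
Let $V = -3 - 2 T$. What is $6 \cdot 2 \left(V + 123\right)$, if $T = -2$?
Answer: $1488$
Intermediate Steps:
$V = 1$ ($V = -3 - -4 = -3 + 4 = 1$)
$6 \cdot 2 \left(V + 123\right) = 6 \cdot 2 \left(1 + 123\right) = 12 \cdot 124 = 1488$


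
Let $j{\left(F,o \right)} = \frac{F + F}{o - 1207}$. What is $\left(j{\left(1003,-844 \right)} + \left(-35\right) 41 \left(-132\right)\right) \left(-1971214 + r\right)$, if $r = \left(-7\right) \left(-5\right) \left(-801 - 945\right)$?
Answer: $- \frac{112793521533448}{293} \approx -3.8496 \cdot 10^{11}$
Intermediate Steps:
$j{\left(F,o \right)} = \frac{2 F}{-1207 + o}$
$r = -61110$ ($r = 35 \left(-1746\right) = -61110$)
$\left(j{\left(1003,-844 \right)} + \left(-35\right) 41 \left(-132\right)\right) \left(-1971214 + r\right) = \left(2 \cdot 1003 \frac{1}{-1207 - 844} + \left(-35\right) 41 \left(-132\right)\right) \left(-1971214 - 61110\right) = \left(2 \cdot 1003 \frac{1}{-2051} - -189420\right) \left(-2032324\right) = \left(2 \cdot 1003 \left(- \frac{1}{2051}\right) + 189420\right) \left(-2032324\right) = \left(- \frac{2006}{2051} + 189420\right) \left(-2032324\right) = \frac{388498414}{2051} \left(-2032324\right) = - \frac{112793521533448}{293}$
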